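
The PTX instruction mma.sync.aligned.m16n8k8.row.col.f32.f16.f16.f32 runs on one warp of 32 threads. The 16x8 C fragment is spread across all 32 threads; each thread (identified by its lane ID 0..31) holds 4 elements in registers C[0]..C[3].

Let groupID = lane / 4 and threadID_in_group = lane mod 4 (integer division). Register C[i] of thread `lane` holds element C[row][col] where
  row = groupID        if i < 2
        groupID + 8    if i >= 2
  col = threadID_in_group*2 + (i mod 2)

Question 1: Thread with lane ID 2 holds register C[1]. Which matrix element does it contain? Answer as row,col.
0,5

lane 2: G=0 (2/4), T=2 (2%4)
i=1: r=0+0=0, c=2*2+1=5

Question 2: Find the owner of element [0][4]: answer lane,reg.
2,0

r: 0->gid=0,r8=0  c: 4->tid=2,i&1=0
L=0*4+2=2  i=0*2+0=0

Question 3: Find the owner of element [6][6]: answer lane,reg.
27,0

r=6→G=6,rhi=0  c=6→T=3,p=0
L=6*4+3=27  i=0*2+0=0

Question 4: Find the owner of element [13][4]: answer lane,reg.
r=13⇒gr=5,Rb=1  c=4⇒th=2,odd=0
L=5*4+2=22  i=1*2+0=2

22,2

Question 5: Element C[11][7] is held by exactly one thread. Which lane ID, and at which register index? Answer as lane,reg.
r:11=>grp=3,rB=1  c:7=>tig=3,lo=1
L=3*4+3=15  i=1*2+1=3

15,3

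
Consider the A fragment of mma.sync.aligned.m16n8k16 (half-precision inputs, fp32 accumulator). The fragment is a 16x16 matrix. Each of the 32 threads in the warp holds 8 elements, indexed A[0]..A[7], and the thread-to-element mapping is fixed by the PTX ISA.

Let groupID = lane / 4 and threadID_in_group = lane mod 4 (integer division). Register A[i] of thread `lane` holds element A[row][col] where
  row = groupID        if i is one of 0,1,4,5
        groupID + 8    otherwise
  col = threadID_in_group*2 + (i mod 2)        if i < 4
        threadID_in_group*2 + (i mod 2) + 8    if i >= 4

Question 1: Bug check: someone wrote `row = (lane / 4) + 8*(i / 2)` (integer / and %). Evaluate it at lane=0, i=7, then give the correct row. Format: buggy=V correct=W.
`(lane / 4) + 8*(i / 2)`[0,7]=>24
lane 0=>0/4=0, 0 mod 4=0
i=7  r:0+8=>8  c:2·0+1+8=>9
row: 24 vs 8

buggy=24 correct=8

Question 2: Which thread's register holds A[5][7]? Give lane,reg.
23,1

r: 5->gid=5,r8=0  c: 7->c8=0,tid=3,i&1=1
L=5*4+3=23  i=0*4+0*2+1=1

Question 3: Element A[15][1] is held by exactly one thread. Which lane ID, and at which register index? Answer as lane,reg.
28,3

r: 15->gid=7,r8=1  c: 1->c8=0,tid=0,i&1=1
L=7*4+0=28  i=0*4+1*2+1=3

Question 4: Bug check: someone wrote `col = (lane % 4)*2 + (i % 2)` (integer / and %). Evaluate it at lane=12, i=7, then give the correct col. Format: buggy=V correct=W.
`(lane % 4)*2 + (i % 2)`[12,7]=>1
12: grp=3,tig=0
[7] (3+8,0*2+1+8) = (11,9)
col: 1 vs 9

buggy=1 correct=9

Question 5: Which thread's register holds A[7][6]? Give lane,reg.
31,0

r=7->g=7,rb=0  c=6->cb=0,t=3,b0=0
L=7*4+3=31  i=0*4+0*2+0=0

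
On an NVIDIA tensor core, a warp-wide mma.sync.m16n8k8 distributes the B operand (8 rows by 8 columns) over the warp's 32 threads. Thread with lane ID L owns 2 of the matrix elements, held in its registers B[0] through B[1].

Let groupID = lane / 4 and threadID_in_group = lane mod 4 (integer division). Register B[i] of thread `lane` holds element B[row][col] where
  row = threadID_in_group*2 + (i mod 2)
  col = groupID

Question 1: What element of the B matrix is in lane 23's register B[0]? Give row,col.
6,5

lane 23→23/4=5, 23 mod 4=3
i=0  r:2·3+0→6  c:5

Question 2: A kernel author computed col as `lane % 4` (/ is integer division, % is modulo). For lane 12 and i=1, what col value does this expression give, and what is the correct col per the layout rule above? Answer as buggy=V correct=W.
buggy=0 correct=3

`lane % 4`[12,1]⇒0
L=12⇒gr=12>>2=3, th=12&3=0
[1]⇒row 0·2+1=1  col gr=3
col: 0 vs 3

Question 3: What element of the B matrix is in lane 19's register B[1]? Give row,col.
lane 19: gid=4 (19/4), tid=3 (19%4)
i=1: r=3*2+1=7, c=gid=4

7,4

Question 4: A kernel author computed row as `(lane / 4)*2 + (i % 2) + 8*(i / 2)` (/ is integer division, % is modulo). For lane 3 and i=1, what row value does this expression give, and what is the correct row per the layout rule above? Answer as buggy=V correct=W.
buggy=1 correct=7

`(lane / 4)*2 + (i % 2) + 8*(i / 2)`[3,1]->1
lane 3: g=0 (3/4), t=3 (3%4)
i=1: r=3*2+1=7, c=g=0
row: 1 vs 7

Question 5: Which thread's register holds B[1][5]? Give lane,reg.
c=5->g=5  r=1->t=0,b0=1
L=5*4+0=20  i=1=1

20,1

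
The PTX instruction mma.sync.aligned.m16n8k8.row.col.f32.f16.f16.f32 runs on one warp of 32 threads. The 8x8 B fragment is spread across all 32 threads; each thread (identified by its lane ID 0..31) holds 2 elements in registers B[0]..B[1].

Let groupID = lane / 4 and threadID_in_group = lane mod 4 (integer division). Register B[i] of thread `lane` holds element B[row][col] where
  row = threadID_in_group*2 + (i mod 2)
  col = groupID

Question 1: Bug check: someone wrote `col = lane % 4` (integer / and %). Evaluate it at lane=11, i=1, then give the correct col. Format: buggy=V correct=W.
`lane % 4`[11,1]→3
lane 11→11/4=2, 11 mod 4=3
i=1  r:2·3+1→7  c:2
col: 3 vs 2

buggy=3 correct=2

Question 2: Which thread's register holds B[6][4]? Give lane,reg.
c: 4->gid=4  r: 6->tid=3,i&1=0
L=4*4+3=19  i=0=0

19,0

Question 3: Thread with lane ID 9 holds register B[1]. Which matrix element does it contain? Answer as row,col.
L=9=>grp=9>>2=2, tig=9&3=1
[1]=>row 1·2+1=3  col grp=2

3,2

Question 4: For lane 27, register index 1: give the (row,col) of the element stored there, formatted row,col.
7,6

L=27⇒gr=27>>2=6, th=27&3=3
[1]⇒row 3·2+1=7  col gr=6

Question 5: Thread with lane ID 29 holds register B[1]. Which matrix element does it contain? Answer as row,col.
L=29⇒gr=29>>2=7, th=29&3=1
[1]⇒row 1·2+1=3  col gr=7

3,7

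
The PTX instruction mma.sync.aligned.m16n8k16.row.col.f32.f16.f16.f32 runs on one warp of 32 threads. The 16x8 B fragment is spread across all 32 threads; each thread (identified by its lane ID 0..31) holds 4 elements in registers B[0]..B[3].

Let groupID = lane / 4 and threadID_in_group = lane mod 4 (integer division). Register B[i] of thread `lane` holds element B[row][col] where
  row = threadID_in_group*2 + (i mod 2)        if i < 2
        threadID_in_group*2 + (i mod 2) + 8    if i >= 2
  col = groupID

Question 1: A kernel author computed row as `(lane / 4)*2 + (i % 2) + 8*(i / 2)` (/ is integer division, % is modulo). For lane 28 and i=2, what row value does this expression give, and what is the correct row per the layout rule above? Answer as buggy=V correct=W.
`(lane / 4)*2 + (i % 2) + 8*(i / 2)`[28,2]=>22
28: grp=7,tig=0
[2] (0*2+0+8,7) = (8,7)
row: 22 vs 8

buggy=22 correct=8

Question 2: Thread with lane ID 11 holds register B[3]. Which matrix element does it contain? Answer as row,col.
15,2

L=11->g=11>>2=2, t=11&3=3
[3]->row 3·2+1+8=15  col g=2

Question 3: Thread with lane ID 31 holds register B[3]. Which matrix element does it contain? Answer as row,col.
31: gr=7,th=3
[3] (3*2+1+8,7) = (15,7)

15,7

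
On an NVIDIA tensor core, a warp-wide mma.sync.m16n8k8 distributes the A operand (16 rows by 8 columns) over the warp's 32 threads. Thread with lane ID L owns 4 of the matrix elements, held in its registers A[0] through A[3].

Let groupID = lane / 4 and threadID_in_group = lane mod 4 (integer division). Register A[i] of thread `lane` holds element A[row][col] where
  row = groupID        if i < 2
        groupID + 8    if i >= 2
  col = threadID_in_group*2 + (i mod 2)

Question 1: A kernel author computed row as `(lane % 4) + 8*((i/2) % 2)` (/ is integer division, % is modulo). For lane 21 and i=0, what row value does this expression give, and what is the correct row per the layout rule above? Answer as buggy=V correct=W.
`(lane % 4) + 8*((i/2) % 2)`[21,0]->1
lane 21: g=5 (21/4), t=1 (21%4)
i=0: r=5+0=5, c=1*2+0=2
row: 1 vs 5

buggy=1 correct=5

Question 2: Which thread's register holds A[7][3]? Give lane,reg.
r: 7->gid=7,r8=0  c: 3->tid=1,i&1=1
L=7*4+1=29  i=0*2+1=1

29,1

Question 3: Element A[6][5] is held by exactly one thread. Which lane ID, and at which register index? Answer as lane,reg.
26,1

r=6->g=6,rb=0  c=5->t=2,b0=1
L=6*4+2=26  i=0*2+1=1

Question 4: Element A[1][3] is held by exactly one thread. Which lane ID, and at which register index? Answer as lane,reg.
5,1

r=1→G=1,rhi=0  c=3→T=1,p=1
L=1*4+1=5  i=0*2+1=1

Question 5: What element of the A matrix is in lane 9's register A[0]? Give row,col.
2,2

L=9->gid=9>>2=2, tid=9&3=1
[0]->row 2+0=2  col 1·2+0=2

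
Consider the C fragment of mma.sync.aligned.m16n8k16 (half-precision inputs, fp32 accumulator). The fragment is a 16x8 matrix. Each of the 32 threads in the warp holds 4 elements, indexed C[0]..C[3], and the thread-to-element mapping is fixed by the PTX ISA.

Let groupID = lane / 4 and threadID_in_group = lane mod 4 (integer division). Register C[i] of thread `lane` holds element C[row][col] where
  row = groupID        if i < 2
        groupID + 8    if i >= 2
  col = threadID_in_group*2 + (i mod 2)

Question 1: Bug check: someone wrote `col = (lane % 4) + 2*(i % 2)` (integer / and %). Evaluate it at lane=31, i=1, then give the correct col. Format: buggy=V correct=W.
`(lane % 4) + 2*(i % 2)`[31,1]⇒5
lane 31⇒31/4=7, 31 mod 4=3
i=1  r:7+0⇒7  c:2·3+1⇒7
col: 5 vs 7

buggy=5 correct=7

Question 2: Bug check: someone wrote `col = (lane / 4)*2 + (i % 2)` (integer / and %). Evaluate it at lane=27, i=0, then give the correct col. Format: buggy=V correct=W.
`(lane / 4)*2 + (i % 2)`[27,0]->12
27: g=6,t=3
[0] (6+0,3*2+0) = (6,6)
col: 12 vs 6

buggy=12 correct=6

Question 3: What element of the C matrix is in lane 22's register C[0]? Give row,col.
5,4

lane 22: gid=5 (22/4), tid=2 (22%4)
i=0: r=5+0=5, c=2*2+0=4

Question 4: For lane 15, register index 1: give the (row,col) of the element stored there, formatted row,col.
lane 15: G=3 (15/4), T=3 (15%4)
i=1: r=3+0=3, c=3*2+1=7

3,7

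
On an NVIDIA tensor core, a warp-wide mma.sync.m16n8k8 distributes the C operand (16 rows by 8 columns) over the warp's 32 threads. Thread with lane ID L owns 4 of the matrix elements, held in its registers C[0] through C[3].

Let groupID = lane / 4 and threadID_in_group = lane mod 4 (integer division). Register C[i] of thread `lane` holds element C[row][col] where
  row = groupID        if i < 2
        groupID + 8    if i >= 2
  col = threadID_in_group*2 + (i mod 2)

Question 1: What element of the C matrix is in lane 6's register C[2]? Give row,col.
lane 6: gr=1 (6/4), th=2 (6%4)
i=2: r=1+8=9, c=2*2+0=4

9,4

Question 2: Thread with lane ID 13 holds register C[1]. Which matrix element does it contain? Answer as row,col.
3,3

L=13→G=13>>2=3, T=13&3=1
[1]→row 3+0=3  col 1·2+1=3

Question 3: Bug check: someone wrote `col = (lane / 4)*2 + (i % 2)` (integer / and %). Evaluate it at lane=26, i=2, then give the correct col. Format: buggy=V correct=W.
buggy=12 correct=4

`(lane / 4)*2 + (i % 2)`[26,2]->12
lane 26->26/4=6, 26 mod 4=2
i=2  r:6+8->14  c:2·2+0->4
col: 12 vs 4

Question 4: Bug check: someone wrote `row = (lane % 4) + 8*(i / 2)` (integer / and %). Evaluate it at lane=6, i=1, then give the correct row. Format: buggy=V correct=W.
buggy=2 correct=1

`(lane % 4) + 8*(i / 2)`[6,1]⇒2
6: gr=1,th=2
[1] (1+0,2*2+1) = (1,5)
row: 2 vs 1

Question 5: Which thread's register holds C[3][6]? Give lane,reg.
r: 3->gid=3,r8=0  c: 6->tid=3,i&1=0
L=3*4+3=15  i=0*2+0=0

15,0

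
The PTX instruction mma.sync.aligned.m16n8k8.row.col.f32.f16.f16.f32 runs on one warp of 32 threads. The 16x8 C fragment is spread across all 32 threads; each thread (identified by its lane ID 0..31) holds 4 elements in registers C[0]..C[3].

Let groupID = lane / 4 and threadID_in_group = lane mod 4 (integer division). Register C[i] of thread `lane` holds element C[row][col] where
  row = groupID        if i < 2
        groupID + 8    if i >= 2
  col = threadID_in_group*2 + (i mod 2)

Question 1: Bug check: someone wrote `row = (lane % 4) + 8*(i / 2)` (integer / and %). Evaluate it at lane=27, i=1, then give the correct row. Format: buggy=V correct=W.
buggy=3 correct=6

`(lane % 4) + 8*(i / 2)`[27,1]=>3
lane 27: grp=6 (27/4), tig=3 (27%4)
i=1: r=6+0=6, c=3*2+1=7
row: 3 vs 6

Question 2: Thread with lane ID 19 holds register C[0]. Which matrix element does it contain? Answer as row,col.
lane 19: gr=4 (19/4), th=3 (19%4)
i=0: r=4+0=4, c=3*2+0=6

4,6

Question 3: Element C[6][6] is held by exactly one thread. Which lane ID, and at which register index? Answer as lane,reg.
27,0

r:6=>grp=6,rB=0  c:6=>tig=3,lo=0
L=6*4+3=27  i=0*2+0=0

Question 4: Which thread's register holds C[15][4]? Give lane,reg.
30,2

r=15⇒gr=7,Rb=1  c=4⇒th=2,odd=0
L=7*4+2=30  i=1*2+0=2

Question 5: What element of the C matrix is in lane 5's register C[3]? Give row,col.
L=5→G=5>>2=1, T=5&3=1
[3]→row 1+8=9  col 1·2+1=3

9,3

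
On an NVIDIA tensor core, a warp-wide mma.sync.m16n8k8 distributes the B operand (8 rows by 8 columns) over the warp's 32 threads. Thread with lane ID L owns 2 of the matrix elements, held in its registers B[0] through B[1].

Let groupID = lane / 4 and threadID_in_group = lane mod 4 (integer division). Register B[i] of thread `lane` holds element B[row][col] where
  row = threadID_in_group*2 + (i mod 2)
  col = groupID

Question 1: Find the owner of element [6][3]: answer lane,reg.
15,0

c=3⇒gr=3  r=6⇒th=3,odd=0
L=3*4+3=15  i=0=0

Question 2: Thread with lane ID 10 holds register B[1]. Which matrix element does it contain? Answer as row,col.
lane 10: gr=2 (10/4), th=2 (10%4)
i=1: r=2*2+1=5, c=gr=2

5,2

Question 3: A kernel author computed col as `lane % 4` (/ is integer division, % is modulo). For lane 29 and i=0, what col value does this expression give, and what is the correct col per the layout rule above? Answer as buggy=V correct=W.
`lane % 4`[29,0]->1
29: gid=7,tid=1
[0] (1*2+0,7) = (2,7)
col: 1 vs 7

buggy=1 correct=7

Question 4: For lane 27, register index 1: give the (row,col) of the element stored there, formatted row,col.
L=27->gid=27>>2=6, tid=27&3=3
[1]->row 3·2+1=7  col gid=6

7,6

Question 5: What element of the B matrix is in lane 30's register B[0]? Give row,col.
30: G=7,T=2
[0] (2*2+0,7) = (4,7)

4,7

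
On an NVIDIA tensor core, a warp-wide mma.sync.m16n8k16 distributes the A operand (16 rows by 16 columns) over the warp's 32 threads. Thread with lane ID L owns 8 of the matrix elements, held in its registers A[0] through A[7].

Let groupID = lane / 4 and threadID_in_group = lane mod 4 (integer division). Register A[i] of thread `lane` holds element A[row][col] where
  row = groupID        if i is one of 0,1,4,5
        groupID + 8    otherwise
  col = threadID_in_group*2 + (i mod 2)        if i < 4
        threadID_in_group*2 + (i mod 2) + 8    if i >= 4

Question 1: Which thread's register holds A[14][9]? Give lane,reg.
24,7

r: 14->gid=6,r8=1  c: 9->c8=1,tid=0,i&1=1
L=6*4+0=24  i=1*4+1*2+1=7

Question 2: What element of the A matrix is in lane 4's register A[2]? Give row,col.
9,0

lane 4=>4/4=1, 4 mod 4=0
i=2  r:1+8=>9  c:2·0+0+0=>0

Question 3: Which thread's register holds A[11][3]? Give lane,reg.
r=11→G=3,rhi=1  c=3→chi=0,T=1,p=1
L=3*4+1=13  i=0*4+1*2+1=3

13,3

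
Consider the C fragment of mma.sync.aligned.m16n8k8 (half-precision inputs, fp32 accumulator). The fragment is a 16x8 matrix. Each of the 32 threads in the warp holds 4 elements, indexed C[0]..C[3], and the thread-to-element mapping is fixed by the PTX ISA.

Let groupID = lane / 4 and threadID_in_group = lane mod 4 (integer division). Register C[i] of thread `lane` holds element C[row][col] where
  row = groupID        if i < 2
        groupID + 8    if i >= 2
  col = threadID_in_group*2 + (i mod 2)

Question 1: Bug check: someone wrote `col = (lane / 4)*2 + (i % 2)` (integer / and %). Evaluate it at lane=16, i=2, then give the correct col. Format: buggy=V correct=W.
`(lane / 4)*2 + (i % 2)`[16,2]⇒8
L=16⇒gr=16>>2=4, th=16&3=0
[2]⇒row 4+8=12  col 0·2+0=0
col: 8 vs 0

buggy=8 correct=0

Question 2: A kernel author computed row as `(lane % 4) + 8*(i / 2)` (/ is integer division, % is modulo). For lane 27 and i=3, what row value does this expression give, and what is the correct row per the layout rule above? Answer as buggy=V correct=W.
buggy=11 correct=14

`(lane % 4) + 8*(i / 2)`[27,3]->11
27: gid=6,tid=3
[3] (6+8,3*2+1) = (14,7)
row: 11 vs 14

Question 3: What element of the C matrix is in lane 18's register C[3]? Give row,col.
12,5

lane 18⇒18/4=4, 18 mod 4=2
i=3  r:4+8⇒12  c:2·2+1⇒5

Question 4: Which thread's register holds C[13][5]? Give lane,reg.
22,3

r: 13->gid=5,r8=1  c: 5->tid=2,i&1=1
L=5*4+2=22  i=1*2+1=3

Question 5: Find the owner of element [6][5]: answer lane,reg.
26,1

r: 6->gid=6,r8=0  c: 5->tid=2,i&1=1
L=6*4+2=26  i=0*2+1=1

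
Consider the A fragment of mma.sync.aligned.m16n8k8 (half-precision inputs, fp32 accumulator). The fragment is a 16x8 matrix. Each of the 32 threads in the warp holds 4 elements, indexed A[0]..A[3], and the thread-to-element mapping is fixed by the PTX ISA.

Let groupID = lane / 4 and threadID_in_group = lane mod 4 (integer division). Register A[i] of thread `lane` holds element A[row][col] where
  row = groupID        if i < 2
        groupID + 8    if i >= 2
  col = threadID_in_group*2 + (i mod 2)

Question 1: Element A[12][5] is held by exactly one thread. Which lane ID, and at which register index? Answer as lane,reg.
18,3

r:12=>grp=4,rB=1  c:5=>tig=2,lo=1
L=4*4+2=18  i=1*2+1=3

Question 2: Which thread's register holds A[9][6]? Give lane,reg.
7,2

r:9=>grp=1,rB=1  c:6=>tig=3,lo=0
L=1*4+3=7  i=1*2+0=2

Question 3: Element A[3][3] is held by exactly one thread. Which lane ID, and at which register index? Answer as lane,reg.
r=3→G=3,rhi=0  c=3→T=1,p=1
L=3*4+1=13  i=0*2+1=1

13,1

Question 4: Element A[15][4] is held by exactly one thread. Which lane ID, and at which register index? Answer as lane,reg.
r=15→G=7,rhi=1  c=4→T=2,p=0
L=7*4+2=30  i=1*2+0=2

30,2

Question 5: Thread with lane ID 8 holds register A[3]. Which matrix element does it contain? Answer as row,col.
10,1

8: g=2,t=0
[3] (2+8,0*2+1) = (10,1)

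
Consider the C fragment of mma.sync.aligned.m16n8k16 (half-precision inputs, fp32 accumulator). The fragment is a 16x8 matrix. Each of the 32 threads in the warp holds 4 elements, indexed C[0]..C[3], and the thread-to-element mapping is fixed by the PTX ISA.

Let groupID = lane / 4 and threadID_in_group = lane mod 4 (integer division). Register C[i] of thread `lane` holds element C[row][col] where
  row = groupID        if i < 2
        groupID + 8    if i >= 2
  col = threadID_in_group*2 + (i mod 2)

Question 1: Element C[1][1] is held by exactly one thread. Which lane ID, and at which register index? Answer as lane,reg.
4,1

r:1=>grp=1,rB=0  c:1=>tig=0,lo=1
L=1*4+0=4  i=0*2+1=1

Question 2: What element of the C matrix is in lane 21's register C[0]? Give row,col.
lane 21⇒21/4=5, 21 mod 4=1
i=0  r:5+0⇒5  c:2·1+0⇒2

5,2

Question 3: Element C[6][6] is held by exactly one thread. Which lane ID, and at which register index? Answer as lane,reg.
27,0

r=6⇒gr=6,Rb=0  c=6⇒th=3,odd=0
L=6*4+3=27  i=0*2+0=0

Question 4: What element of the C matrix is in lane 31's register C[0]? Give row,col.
7,6

lane 31=>31/4=7, 31 mod 4=3
i=0  r:7+0=>7  c:2·3+0=>6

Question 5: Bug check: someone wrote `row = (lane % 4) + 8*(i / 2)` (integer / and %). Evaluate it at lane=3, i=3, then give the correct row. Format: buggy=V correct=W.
buggy=11 correct=8

`(lane % 4) + 8*(i / 2)`[3,3]->11
lane 3->3/4=0, 3 mod 4=3
i=3  r:0+8->8  c:2·3+1->7
row: 11 vs 8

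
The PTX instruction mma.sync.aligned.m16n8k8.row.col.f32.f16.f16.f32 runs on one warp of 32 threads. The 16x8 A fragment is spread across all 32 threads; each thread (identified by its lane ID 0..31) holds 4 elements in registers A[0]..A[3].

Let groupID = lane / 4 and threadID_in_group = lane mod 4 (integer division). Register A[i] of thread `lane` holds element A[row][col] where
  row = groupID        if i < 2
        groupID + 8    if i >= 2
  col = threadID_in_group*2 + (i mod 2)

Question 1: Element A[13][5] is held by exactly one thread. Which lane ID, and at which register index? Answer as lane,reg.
22,3

r=13→G=5,rhi=1  c=5→T=2,p=1
L=5*4+2=22  i=1*2+1=3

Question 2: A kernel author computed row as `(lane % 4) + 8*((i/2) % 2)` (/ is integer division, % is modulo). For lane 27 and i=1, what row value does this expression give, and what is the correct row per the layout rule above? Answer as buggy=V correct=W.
`(lane % 4) + 8*((i/2) % 2)`[27,1]->3
lane 27: g=6 (27/4), t=3 (27%4)
i=1: r=6+0=6, c=3*2+1=7
row: 3 vs 6

buggy=3 correct=6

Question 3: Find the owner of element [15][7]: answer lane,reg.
r:15=>grp=7,rB=1  c:7=>tig=3,lo=1
L=7*4+3=31  i=1*2+1=3

31,3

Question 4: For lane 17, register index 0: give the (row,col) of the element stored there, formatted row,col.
lane 17: g=4 (17/4), t=1 (17%4)
i=0: r=4+0=4, c=1*2+0=2

4,2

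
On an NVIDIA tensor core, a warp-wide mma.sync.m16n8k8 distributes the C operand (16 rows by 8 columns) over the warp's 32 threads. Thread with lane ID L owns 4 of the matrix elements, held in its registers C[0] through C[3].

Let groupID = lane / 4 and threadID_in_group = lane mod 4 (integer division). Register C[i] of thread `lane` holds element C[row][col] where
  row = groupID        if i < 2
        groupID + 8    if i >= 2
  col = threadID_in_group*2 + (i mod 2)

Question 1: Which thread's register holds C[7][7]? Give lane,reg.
31,1

r=7⇒gr=7,Rb=0  c=7⇒th=3,odd=1
L=7*4+3=31  i=0*2+1=1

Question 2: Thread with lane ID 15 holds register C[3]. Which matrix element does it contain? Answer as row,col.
11,7

L=15->g=15>>2=3, t=15&3=3
[3]->row 3+8=11  col 3·2+1=7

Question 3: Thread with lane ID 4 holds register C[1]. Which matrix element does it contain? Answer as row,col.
1,1

L=4=>grp=4>>2=1, tig=4&3=0
[1]=>row 1+0=1  col 0·2+1=1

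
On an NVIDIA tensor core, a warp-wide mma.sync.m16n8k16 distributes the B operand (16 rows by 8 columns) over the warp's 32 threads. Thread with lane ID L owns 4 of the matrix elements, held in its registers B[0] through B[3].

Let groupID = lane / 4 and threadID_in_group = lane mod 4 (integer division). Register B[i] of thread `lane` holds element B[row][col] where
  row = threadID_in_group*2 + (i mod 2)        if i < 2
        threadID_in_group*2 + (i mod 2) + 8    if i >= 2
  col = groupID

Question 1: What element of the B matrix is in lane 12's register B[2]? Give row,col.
8,3

L=12->g=12>>2=3, t=12&3=0
[2]->row 0·2+0+8=8  col g=3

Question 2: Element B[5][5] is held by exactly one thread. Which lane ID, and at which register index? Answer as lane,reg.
c: 5->gid=5  r: 5->r8=0,tid=2,i&1=1
L=5*4+2=22  i=0*2+1=1

22,1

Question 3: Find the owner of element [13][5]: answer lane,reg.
22,3

c=5→G=5  r=13→rhi=1,T=2,p=1
L=5*4+2=22  i=1*2+1=3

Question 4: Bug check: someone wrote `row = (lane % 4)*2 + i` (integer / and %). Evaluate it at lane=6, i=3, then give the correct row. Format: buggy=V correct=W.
buggy=7 correct=13

`(lane % 4)*2 + i`[6,3]->7
lane 6: g=1 (6/4), t=2 (6%4)
i=3: r=2*2+1+8=13, c=g=1
row: 7 vs 13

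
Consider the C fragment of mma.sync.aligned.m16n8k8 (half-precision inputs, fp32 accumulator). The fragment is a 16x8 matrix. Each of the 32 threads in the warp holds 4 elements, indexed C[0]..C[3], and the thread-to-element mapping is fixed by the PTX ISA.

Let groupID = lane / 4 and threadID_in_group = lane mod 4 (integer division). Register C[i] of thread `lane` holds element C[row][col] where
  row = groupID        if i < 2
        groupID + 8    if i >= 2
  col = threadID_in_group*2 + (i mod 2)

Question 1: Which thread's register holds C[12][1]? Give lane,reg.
r=12→G=4,rhi=1  c=1→T=0,p=1
L=4*4+0=16  i=1*2+1=3

16,3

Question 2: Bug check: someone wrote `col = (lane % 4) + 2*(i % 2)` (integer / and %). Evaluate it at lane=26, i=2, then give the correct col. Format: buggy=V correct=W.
`(lane % 4) + 2*(i % 2)`[26,2]→2
L=26→G=26>>2=6, T=26&3=2
[2]→row 6+8=14  col 2·2+0=4
col: 2 vs 4

buggy=2 correct=4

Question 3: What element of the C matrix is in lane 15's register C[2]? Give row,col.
11,6

lane 15->15/4=3, 15 mod 4=3
i=2  r:3+8->11  c:2·3+0->6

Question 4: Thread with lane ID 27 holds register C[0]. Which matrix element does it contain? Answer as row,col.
6,6

L=27->gid=27>>2=6, tid=27&3=3
[0]->row 6+0=6  col 3·2+0=6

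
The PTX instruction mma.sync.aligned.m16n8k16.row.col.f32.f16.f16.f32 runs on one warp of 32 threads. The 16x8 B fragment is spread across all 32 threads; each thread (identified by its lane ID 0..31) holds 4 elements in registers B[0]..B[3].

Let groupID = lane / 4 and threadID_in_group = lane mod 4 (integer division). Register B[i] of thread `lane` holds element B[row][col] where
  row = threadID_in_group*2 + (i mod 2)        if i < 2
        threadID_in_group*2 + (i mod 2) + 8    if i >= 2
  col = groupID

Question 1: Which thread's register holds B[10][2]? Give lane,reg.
c=2→G=2  r=10→rhi=1,T=1,p=0
L=2*4+1=9  i=1*2+0=2

9,2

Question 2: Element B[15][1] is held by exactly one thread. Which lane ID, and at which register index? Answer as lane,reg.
7,3

c=1→G=1  r=15→rhi=1,T=3,p=1
L=1*4+3=7  i=1*2+1=3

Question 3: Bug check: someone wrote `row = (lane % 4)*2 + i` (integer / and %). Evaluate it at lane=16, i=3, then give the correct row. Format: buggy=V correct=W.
buggy=3 correct=9

`(lane % 4)*2 + i`[16,3]→3
lane 16: G=4 (16/4), T=0 (16%4)
i=3: r=0*2+1+8=9, c=G=4
row: 3 vs 9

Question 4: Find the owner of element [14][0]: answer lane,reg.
c: 0->gid=0  r: 14->r8=1,tid=3,i&1=0
L=0*4+3=3  i=1*2+0=2

3,2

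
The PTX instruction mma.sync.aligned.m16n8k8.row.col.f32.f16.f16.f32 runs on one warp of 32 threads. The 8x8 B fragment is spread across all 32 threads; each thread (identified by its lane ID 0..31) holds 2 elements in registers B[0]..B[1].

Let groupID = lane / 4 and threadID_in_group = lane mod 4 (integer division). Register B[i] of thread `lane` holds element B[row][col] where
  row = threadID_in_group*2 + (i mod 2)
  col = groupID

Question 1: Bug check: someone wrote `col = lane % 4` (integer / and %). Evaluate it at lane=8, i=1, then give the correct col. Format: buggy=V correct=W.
buggy=0 correct=2

`lane % 4`[8,1]⇒0
lane 8: gr=2 (8/4), th=0 (8%4)
i=1: r=0*2+1=1, c=gr=2
col: 0 vs 2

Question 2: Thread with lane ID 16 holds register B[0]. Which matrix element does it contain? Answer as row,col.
L=16->gid=16>>2=4, tid=16&3=0
[0]->row 0·2+0=0  col gid=4

0,4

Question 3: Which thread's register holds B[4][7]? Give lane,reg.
30,0

c: 7->gid=7  r: 4->tid=2,i&1=0
L=7*4+2=30  i=0=0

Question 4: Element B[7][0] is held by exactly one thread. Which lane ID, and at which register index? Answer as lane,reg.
3,1

c=0→G=0  r=7→T=3,p=1
L=0*4+3=3  i=1=1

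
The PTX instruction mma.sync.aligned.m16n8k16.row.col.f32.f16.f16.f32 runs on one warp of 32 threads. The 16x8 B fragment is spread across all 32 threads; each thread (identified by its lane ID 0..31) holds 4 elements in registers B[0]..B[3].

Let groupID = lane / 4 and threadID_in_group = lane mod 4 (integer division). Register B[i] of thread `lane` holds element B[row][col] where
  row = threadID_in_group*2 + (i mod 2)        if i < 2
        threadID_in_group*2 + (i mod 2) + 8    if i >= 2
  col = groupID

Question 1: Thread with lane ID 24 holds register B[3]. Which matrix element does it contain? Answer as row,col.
L=24->gid=24>>2=6, tid=24&3=0
[3]->row 0·2+1+8=9  col gid=6

9,6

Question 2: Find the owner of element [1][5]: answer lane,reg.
c=5→G=5  r=1→rhi=0,T=0,p=1
L=5*4+0=20  i=0*2+1=1

20,1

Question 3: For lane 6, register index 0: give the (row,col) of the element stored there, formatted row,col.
6: g=1,t=2
[0] (2*2+0+0,1) = (4,1)

4,1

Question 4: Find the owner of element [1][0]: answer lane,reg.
0,1

c=0→G=0  r=1→rhi=0,T=0,p=1
L=0*4+0=0  i=0*2+1=1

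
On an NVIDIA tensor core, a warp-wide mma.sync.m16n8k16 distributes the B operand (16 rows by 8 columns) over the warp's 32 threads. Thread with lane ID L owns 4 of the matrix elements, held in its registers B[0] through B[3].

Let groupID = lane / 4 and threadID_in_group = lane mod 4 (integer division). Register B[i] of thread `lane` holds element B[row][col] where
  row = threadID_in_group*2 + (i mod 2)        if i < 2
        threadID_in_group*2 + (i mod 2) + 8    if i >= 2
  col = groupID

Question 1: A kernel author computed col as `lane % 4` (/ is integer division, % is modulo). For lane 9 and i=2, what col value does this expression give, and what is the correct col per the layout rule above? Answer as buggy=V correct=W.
`lane % 4`[9,2]->1
lane 9: gid=2 (9/4), tid=1 (9%4)
i=2: r=1*2+0+8=10, c=gid=2
col: 1 vs 2

buggy=1 correct=2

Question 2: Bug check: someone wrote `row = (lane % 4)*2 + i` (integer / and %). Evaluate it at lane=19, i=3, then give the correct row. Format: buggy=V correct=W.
buggy=9 correct=15

`(lane % 4)*2 + i`[19,3]→9
lane 19: G=4 (19/4), T=3 (19%4)
i=3: r=3*2+1+8=15, c=G=4
row: 9 vs 15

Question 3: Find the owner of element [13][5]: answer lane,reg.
22,3

c:5=>grp=5  r:13=>rB=1,tig=2,lo=1
L=5*4+2=22  i=1*2+1=3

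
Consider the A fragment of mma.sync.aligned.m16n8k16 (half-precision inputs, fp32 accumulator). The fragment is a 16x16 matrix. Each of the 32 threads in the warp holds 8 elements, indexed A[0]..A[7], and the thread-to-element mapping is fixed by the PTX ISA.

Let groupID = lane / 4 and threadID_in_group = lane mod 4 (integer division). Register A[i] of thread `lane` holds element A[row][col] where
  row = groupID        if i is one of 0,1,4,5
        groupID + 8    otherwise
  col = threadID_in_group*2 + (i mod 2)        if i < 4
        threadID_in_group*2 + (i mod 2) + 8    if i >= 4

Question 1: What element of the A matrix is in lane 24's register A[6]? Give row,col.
lane 24: G=6 (24/4), T=0 (24%4)
i=6: r=6+8=14, c=0*2+0+8=8

14,8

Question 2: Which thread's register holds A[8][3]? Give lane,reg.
r=8->g=0,rb=1  c=3->cb=0,t=1,b0=1
L=0*4+1=1  i=0*4+1*2+1=3

1,3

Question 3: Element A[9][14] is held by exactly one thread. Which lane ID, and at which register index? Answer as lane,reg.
7,6

r=9→G=1,rhi=1  c=14→chi=1,T=3,p=0
L=1*4+3=7  i=1*4+1*2+0=6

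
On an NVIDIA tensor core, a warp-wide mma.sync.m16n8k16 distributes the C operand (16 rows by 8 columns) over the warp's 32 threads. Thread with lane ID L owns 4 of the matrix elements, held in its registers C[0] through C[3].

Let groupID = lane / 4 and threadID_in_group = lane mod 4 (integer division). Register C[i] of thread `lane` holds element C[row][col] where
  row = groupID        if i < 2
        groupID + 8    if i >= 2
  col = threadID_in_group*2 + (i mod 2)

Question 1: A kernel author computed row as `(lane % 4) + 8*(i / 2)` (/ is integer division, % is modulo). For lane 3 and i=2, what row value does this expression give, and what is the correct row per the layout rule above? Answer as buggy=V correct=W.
`(lane % 4) + 8*(i / 2)`[3,2]=>11
L=3=>grp=3>>2=0, tig=3&3=3
[2]=>row 0+8=8  col 3·2+0=6
row: 11 vs 8

buggy=11 correct=8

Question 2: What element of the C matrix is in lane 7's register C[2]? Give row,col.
9,6

lane 7: gr=1 (7/4), th=3 (7%4)
i=2: r=1+8=9, c=3*2+0=6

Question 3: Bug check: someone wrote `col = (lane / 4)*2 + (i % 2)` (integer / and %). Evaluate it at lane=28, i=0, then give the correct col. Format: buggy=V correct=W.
buggy=14 correct=0

`(lane / 4)*2 + (i % 2)`[28,0]=>14
lane 28=>28/4=7, 28 mod 4=0
i=0  r:7+0=>7  c:2·0+0=>0
col: 14 vs 0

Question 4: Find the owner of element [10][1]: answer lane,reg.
8,3

r:10=>grp=2,rB=1  c:1=>tig=0,lo=1
L=2*4+0=8  i=1*2+1=3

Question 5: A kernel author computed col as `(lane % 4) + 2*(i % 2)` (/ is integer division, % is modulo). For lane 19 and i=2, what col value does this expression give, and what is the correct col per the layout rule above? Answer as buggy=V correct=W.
`(lane % 4) + 2*(i % 2)`[19,2]→3
19: G=4,T=3
[2] (4+8,3*2+0) = (12,6)
col: 3 vs 6

buggy=3 correct=6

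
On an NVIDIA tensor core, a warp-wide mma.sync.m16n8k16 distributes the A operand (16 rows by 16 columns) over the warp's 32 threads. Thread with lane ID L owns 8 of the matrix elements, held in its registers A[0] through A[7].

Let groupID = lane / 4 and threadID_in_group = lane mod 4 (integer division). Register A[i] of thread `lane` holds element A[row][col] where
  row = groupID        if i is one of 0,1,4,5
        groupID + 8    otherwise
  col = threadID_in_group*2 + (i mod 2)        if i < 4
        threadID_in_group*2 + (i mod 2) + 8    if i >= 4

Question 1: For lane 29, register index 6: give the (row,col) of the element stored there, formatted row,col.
lane 29→29/4=7, 29 mod 4=1
i=6  r:7+8→15  c:2·1+0+8→10

15,10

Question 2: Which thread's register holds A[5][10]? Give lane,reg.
21,4

r: 5->gid=5,r8=0  c: 10->c8=1,tid=1,i&1=0
L=5*4+1=21  i=1*4+0*2+0=4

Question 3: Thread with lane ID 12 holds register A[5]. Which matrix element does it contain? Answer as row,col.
3,9

12: g=3,t=0
[5] (3+0,0*2+1+8) = (3,9)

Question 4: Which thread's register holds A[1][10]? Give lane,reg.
5,4

r=1⇒gr=1,Rb=0  c=10⇒Cb=1,th=1,odd=0
L=1*4+1=5  i=1*4+0*2+0=4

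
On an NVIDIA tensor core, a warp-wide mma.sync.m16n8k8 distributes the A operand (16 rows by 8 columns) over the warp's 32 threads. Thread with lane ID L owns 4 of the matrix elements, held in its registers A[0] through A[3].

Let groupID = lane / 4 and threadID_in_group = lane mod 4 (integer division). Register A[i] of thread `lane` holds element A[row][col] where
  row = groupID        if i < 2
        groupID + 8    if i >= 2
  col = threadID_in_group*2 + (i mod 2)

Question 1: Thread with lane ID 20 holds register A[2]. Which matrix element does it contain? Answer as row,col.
13,0

L=20⇒gr=20>>2=5, th=20&3=0
[2]⇒row 5+8=13  col 0·2+0=0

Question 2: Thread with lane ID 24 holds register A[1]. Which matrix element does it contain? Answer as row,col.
6,1

24: G=6,T=0
[1] (6+0,0*2+1) = (6,1)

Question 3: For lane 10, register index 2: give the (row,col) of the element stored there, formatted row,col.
10,4

lane 10: G=2 (10/4), T=2 (10%4)
i=2: r=2+8=10, c=2*2+0=4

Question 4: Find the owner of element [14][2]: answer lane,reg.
25,2

r=14->g=6,rb=1  c=2->t=1,b0=0
L=6*4+1=25  i=1*2+0=2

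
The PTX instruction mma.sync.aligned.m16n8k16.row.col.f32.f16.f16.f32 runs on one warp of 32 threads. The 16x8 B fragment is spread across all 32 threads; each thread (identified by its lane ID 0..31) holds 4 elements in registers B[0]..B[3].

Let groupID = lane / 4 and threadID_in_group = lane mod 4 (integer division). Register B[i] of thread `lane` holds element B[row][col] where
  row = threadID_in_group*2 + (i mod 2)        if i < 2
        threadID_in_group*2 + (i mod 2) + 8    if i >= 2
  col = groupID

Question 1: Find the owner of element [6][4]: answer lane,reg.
c: 4->gid=4  r: 6->r8=0,tid=3,i&1=0
L=4*4+3=19  i=0*2+0=0

19,0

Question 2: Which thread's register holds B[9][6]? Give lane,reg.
c=6⇒gr=6  r=9⇒Rb=1,th=0,odd=1
L=6*4+0=24  i=1*2+1=3

24,3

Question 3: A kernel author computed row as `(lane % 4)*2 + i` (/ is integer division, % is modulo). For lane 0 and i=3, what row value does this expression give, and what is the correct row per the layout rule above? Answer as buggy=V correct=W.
buggy=3 correct=9

`(lane % 4)*2 + i`[0,3]→3
0: G=0,T=0
[3] (0*2+1+8,0) = (9,0)
row: 3 vs 9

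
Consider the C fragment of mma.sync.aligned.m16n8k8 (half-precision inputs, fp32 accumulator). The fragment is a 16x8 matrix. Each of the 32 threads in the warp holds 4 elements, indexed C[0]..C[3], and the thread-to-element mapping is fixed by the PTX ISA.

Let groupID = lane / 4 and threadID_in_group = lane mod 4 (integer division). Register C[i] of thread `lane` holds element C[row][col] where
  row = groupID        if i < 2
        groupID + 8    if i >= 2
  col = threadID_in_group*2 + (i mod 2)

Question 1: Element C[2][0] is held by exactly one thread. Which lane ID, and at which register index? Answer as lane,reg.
8,0

r:2=>grp=2,rB=0  c:0=>tig=0,lo=0
L=2*4+0=8  i=0*2+0=0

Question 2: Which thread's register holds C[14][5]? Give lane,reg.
26,3

r:14=>grp=6,rB=1  c:5=>tig=2,lo=1
L=6*4+2=26  i=1*2+1=3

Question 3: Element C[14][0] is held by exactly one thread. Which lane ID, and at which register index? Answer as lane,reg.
24,2

r=14->g=6,rb=1  c=0->t=0,b0=0
L=6*4+0=24  i=1*2+0=2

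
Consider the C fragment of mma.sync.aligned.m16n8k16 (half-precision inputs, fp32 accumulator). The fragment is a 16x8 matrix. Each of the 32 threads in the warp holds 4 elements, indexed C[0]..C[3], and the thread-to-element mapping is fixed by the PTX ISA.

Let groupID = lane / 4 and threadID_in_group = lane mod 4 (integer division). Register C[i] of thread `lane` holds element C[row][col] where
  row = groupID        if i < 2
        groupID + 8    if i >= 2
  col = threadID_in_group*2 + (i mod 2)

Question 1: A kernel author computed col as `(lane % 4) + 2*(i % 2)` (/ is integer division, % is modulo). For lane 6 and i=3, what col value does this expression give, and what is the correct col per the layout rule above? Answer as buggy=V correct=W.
`(lane % 4) + 2*(i % 2)`[6,3]→4
lane 6→6/4=1, 6 mod 4=2
i=3  r:1+8→9  c:2·2+1→5
col: 4 vs 5

buggy=4 correct=5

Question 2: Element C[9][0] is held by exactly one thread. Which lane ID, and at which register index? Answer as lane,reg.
r:9=>grp=1,rB=1  c:0=>tig=0,lo=0
L=1*4+0=4  i=1*2+0=2

4,2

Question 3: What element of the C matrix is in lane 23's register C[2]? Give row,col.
13,6

lane 23→23/4=5, 23 mod 4=3
i=2  r:5+8→13  c:2·3+0→6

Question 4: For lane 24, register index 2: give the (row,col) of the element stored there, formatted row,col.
14,0

L=24→G=24>>2=6, T=24&3=0
[2]→row 6+8=14  col 0·2+0=0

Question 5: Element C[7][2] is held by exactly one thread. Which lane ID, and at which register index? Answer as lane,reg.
29,0

r:7=>grp=7,rB=0  c:2=>tig=1,lo=0
L=7*4+1=29  i=0*2+0=0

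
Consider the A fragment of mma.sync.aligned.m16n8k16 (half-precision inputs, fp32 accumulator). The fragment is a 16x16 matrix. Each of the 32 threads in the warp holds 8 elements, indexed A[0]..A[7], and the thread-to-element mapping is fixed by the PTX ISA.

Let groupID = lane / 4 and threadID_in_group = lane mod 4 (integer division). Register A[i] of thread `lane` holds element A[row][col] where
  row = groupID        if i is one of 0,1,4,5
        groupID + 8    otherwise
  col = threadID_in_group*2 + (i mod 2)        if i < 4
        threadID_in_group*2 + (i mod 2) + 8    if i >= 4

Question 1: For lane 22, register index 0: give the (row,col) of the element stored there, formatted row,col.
L=22→G=22>>2=5, T=22&3=2
[0]→row 5+0=5  col 2·2+0+0=4

5,4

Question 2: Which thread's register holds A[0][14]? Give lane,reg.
r=0⇒gr=0,Rb=0  c=14⇒Cb=1,th=3,odd=0
L=0*4+3=3  i=1*4+0*2+0=4

3,4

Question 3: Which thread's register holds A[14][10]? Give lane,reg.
25,6

r=14⇒gr=6,Rb=1  c=10⇒Cb=1,th=1,odd=0
L=6*4+1=25  i=1*4+1*2+0=6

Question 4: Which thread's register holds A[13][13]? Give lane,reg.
r=13⇒gr=5,Rb=1  c=13⇒Cb=1,th=2,odd=1
L=5*4+2=22  i=1*4+1*2+1=7

22,7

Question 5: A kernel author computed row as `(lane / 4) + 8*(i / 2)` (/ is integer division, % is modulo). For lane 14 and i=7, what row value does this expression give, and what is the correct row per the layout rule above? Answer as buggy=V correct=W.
buggy=27 correct=11

`(lane / 4) + 8*(i / 2)`[14,7]→27
14: G=3,T=2
[7] (3+8,2*2+1+8) = (11,13)
row: 27 vs 11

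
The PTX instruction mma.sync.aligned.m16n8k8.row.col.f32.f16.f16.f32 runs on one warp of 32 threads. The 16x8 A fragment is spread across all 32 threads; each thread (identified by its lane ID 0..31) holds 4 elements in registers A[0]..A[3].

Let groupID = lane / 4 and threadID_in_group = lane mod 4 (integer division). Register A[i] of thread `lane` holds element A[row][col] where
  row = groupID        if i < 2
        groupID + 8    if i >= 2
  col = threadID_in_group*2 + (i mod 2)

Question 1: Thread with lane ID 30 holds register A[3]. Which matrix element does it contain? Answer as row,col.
15,5

lane 30→30/4=7, 30 mod 4=2
i=3  r:7+8→15  c:2·2+1→5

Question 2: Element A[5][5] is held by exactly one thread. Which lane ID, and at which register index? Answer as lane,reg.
r:5=>grp=5,rB=0  c:5=>tig=2,lo=1
L=5*4+2=22  i=0*2+1=1

22,1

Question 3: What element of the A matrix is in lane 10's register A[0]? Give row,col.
lane 10: gid=2 (10/4), tid=2 (10%4)
i=0: r=2+0=2, c=2*2+0=4

2,4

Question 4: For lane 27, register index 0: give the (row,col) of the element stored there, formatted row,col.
L=27⇒gr=27>>2=6, th=27&3=3
[0]⇒row 6+0=6  col 3·2+0=6

6,6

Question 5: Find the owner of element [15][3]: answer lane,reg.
r=15->g=7,rb=1  c=3->t=1,b0=1
L=7*4+1=29  i=1*2+1=3

29,3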